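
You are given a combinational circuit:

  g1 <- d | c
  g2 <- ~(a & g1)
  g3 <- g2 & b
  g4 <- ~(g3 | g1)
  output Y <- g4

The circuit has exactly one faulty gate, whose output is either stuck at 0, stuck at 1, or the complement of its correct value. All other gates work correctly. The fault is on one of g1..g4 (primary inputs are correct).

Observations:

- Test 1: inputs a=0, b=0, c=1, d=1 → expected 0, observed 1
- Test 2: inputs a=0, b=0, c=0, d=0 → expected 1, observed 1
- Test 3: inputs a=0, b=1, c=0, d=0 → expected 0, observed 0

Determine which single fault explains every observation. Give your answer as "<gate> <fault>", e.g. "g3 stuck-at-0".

Fault-free values for test 1 (a=0, b=0, c=1, d=1): g1=1, g2=1, g3=0, g4=0, giving Y=0. Observed 1.
Test 1: faults giving observed 1 are {g1 stuck-at-0, g1 inverted output, g4 stuck-at-1, g4 inverted output}.
Test 2 (a=0, b=0, c=0, d=0): fault-free g1=0, g2=1, g3=0, g4=1 → 1; observed 1. Eliminates g1 inverted output, g4 inverted output.
Test 3 (a=0, b=1, c=0, d=0): fault-free g1=0, g2=1, g3=1, g4=0 → 0; observed 0. Eliminates g4 stuck-at-1.
Only g1 stuck-at-0 is consistent with every test.

g1 stuck-at-0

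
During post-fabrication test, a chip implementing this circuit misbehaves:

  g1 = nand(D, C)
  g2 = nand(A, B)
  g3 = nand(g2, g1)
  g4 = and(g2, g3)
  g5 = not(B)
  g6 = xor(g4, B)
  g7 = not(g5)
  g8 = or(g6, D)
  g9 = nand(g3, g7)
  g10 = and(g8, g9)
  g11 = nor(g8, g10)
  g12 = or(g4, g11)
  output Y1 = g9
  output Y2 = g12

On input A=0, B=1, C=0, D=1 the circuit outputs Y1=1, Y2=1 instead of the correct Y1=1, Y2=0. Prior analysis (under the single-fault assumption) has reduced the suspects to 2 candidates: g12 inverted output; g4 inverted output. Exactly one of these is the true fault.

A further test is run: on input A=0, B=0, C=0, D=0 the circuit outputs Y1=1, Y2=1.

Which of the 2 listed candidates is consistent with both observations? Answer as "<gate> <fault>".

Evaluate each candidate on input A=0, B=0, C=0, D=0:
  g12 inverted output: g1=1, g2=1, g3=0, g4=0, g5=1, g6=0, g7=0, g8=0, g9=1, g10=0, g11=1, g12=0 [inverted output] → Y1=1, Y2=0 — eliminated
  g4 inverted output: g1=1, g2=1, g3=0, g4=1 [inverted output], g5=1, g6=1, g7=0, g8=1, g9=1, g10=1, g11=0, g12=1 → Y1=1, Y2=1 — matches
Only g4 inverted output reproduces the observed Y1=1, Y2=1.

g4 inverted output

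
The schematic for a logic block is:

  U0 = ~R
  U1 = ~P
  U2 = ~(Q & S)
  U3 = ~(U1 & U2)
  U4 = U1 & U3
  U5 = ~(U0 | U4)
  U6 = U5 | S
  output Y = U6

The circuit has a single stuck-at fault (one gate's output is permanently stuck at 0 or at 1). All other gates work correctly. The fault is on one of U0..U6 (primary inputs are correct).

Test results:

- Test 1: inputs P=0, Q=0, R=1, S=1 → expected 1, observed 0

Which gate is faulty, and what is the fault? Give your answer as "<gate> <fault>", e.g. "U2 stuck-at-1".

U6 stuck-at-0

Fault-free values for test 1 (P=0, Q=0, R=1, S=1): U0=0, U1=1, U2=1, U3=0, U4=0, U5=1, U6=1, giving Y=1. Observed 0.
Test 1: faults giving observed 0 are {U6 stuck-at-0}.
Only U6 stuck-at-0 is consistent with every test.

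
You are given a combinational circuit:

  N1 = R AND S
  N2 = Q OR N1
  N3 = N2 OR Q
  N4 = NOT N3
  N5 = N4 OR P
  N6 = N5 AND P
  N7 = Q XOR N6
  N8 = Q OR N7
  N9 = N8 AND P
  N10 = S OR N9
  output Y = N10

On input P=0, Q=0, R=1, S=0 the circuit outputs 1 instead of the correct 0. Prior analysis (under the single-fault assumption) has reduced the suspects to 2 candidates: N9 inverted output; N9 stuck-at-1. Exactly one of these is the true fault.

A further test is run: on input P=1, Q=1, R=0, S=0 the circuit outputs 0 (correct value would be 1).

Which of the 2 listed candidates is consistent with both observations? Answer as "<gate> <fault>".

N9 inverted output

Evaluate each candidate on input P=1, Q=1, R=0, S=0:
  N9 inverted output: N1=0, N2=1, N3=1, N4=0, N5=1, N6=1, N7=0, N8=1, N9=0 [inverted output], N10=0 → 0 — matches
  N9 stuck-at-1: N1=0, N2=1, N3=1, N4=0, N5=1, N6=1, N7=0, N8=1, N9=1 [stuck-at-1], N10=1 → 1 — eliminated
Only N9 inverted output reproduces the observed 0.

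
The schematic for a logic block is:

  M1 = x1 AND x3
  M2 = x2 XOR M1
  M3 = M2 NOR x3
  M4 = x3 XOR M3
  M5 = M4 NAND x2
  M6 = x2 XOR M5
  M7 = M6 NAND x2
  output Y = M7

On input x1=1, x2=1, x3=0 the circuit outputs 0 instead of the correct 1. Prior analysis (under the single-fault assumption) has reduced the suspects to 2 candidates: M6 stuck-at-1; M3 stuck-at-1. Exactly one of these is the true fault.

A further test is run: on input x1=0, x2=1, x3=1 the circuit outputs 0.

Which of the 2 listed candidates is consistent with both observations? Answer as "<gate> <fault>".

Evaluate each candidate on input x1=0, x2=1, x3=1:
  M6 stuck-at-1: M1=0, M2=1, M3=0, M4=1, M5=0, M6=1 [stuck-at-1], M7=0 → 0 — matches
  M3 stuck-at-1: M1=0, M2=1, M3=1 [stuck-at-1], M4=0, M5=1, M6=0, M7=1 → 1 — eliminated
Only M6 stuck-at-1 reproduces the observed 0.

M6 stuck-at-1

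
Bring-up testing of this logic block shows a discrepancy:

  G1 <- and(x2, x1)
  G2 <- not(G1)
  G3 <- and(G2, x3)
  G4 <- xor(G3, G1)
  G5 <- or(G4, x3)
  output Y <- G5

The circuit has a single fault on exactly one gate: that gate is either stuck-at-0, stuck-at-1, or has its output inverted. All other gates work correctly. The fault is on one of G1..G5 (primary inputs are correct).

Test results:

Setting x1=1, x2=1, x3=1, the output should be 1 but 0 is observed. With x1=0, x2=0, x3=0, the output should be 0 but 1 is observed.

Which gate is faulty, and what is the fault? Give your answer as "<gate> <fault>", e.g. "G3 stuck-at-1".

Fault-free values for test 1 (x1=1, x2=1, x3=1): G1=1, G2=0, G3=0, G4=1, G5=1, giving Y=1. Observed 0.
Test 1: faults giving observed 0 are {G5 stuck-at-0, G5 inverted output}.
Test 2 (x1=0, x2=0, x3=0): fault-free G1=0, G2=1, G3=0, G4=0, G5=0 → 0; observed 1. Eliminates G5 stuck-at-0.
Only G5 inverted output is consistent with every test.

G5 inverted output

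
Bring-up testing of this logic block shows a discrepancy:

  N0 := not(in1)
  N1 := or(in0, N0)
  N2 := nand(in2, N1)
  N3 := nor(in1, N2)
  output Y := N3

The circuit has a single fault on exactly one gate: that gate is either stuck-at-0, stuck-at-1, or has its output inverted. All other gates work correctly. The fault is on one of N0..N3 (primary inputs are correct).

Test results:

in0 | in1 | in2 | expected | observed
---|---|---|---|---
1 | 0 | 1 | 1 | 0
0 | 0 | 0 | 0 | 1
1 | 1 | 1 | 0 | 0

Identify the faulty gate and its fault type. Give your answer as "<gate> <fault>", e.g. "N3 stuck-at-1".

N2 inverted output

Fault-free values for test 1 (in0=1, in1=0, in2=1): N0=1, N1=1, N2=0, N3=1, giving Y=1. Observed 0.
Test 1: faults giving observed 0 are {N1 stuck-at-0, N1 inverted output, N2 stuck-at-1, N2 inverted output, N3 stuck-at-0, N3 inverted output}.
Test 2 (in0=0, in1=0, in2=0): fault-free N0=1, N1=1, N2=1, N3=0 → 0; observed 1. Eliminates N1 stuck-at-0, N1 inverted output, N2 stuck-at-1, N3 stuck-at-0.
Test 3 (in0=1, in1=1, in2=1): fault-free N0=0, N1=1, N2=0, N3=0 → 0; observed 0. Eliminates N3 inverted output.
Only N2 inverted output is consistent with every test.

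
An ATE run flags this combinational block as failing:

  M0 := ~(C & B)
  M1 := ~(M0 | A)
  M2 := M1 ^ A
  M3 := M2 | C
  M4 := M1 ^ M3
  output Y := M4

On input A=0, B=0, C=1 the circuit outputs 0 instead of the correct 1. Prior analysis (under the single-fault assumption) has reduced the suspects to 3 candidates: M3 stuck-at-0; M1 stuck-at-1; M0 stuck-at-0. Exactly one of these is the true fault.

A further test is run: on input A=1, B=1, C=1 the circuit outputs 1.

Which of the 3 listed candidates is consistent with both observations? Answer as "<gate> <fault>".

M0 stuck-at-0

Evaluate each candidate on input A=1, B=1, C=1:
  M3 stuck-at-0: M0=0, M1=0, M2=1, M3=0 [stuck-at-0], M4=0 → 0 — eliminated
  M1 stuck-at-1: M0=0, M1=1 [stuck-at-1], M2=0, M3=1, M4=0 → 0 — eliminated
  M0 stuck-at-0: M0=0 [stuck-at-0], M1=0, M2=1, M3=1, M4=1 → 1 — matches
Only M0 stuck-at-0 reproduces the observed 1.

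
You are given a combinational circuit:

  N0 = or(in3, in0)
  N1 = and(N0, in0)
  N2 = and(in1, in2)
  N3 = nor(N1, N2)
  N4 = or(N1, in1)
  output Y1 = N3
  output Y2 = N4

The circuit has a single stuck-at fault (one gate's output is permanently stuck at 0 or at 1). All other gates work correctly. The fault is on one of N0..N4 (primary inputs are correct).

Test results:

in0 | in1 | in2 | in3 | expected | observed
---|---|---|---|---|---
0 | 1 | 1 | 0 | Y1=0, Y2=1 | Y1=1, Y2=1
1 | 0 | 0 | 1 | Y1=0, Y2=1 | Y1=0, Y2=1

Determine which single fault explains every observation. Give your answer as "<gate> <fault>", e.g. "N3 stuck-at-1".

Fault-free values for test 1 (in0=0, in1=1, in2=1, in3=0): N0=0, N1=0, N2=1, N3=0, N4=1, giving Y1=0, Y2=1. Observed Y1=1, Y2=1.
Test 1: faults giving observed Y1=1, Y2=1 are {N2 stuck-at-0, N3 stuck-at-1}.
Test 2 (in0=1, in1=0, in2=0, in3=1): fault-free N0=1, N1=1, N2=0, N3=0, N4=1 → Y1=0, Y2=1; observed Y1=0, Y2=1. Eliminates N3 stuck-at-1.
Only N2 stuck-at-0 is consistent with every test.

N2 stuck-at-0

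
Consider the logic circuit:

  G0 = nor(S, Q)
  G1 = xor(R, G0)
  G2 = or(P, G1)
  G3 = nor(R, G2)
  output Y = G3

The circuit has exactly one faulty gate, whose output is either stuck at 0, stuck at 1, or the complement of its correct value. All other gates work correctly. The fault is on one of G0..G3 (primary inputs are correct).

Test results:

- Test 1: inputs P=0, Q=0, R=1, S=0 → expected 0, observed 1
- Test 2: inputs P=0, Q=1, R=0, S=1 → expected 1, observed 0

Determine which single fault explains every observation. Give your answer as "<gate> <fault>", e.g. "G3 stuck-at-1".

G3 inverted output

Fault-free values for test 1 (P=0, Q=0, R=1, S=0): G0=1, G1=0, G2=0, G3=0, giving Y=0. Observed 1.
Test 1: faults giving observed 1 are {G3 stuck-at-1, G3 inverted output}.
Test 2 (P=0, Q=1, R=0, S=1): fault-free G0=0, G1=0, G2=0, G3=1 → 1; observed 0. Eliminates G3 stuck-at-1.
Only G3 inverted output is consistent with every test.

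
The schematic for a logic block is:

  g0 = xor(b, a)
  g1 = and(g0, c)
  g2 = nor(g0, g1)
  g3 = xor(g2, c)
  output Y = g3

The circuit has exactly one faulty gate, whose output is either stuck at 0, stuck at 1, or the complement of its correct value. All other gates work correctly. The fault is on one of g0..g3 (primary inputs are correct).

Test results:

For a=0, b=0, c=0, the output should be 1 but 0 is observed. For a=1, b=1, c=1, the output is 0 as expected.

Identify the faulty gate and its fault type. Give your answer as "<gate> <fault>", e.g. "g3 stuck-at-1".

Fault-free values for test 1 (a=0, b=0, c=0): g0=0, g1=0, g2=1, g3=1, giving Y=1. Observed 0.
Test 1: faults giving observed 0 are {g0 stuck-at-1, g0 inverted output, g1 stuck-at-1, g1 inverted output, g2 stuck-at-0, g2 inverted output, g3 stuck-at-0, g3 inverted output}.
Test 2 (a=1, b=1, c=1): fault-free g0=0, g1=0, g2=1, g3=0 → 0; observed 0. Eliminates g0 stuck-at-1, g0 inverted output, g1 stuck-at-1, g1 inverted output, g2 stuck-at-0, g2 inverted output, g3 inverted output.
Only g3 stuck-at-0 is consistent with every test.

g3 stuck-at-0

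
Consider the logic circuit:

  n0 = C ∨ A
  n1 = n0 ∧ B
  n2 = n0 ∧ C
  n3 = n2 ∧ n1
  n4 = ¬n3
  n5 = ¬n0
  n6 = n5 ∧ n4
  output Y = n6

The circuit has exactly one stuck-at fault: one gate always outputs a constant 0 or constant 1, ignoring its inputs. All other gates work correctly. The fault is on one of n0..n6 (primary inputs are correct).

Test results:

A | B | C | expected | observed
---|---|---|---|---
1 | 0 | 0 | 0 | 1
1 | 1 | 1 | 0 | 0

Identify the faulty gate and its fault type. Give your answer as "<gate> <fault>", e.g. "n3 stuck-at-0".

Fault-free values for test 1 (A=1, B=0, C=0): n0=1, n1=0, n2=0, n3=0, n4=1, n5=0, n6=0, giving Y=0. Observed 1.
Test 1: faults giving observed 1 are {n0 stuck-at-0, n5 stuck-at-1, n6 stuck-at-1}.
Test 2 (A=1, B=1, C=1): fault-free n0=1, n1=1, n2=1, n3=1, n4=0, n5=0, n6=0 → 0; observed 0. Eliminates n0 stuck-at-0, n6 stuck-at-1.
Only n5 stuck-at-1 is consistent with every test.

n5 stuck-at-1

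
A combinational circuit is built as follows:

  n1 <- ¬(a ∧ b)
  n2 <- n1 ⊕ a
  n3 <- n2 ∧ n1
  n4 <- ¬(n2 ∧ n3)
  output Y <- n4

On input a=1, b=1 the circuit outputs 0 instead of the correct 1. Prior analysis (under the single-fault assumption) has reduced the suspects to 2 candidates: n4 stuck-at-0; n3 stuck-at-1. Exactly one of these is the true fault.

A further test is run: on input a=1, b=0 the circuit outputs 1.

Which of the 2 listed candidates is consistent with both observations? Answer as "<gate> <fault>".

Evaluate each candidate on input a=1, b=0:
  n4 stuck-at-0: n1=1, n2=0, n3=0, n4=0 [stuck-at-0] → 0 — eliminated
  n3 stuck-at-1: n1=1, n2=0, n3=1 [stuck-at-1], n4=1 → 1 — matches
Only n3 stuck-at-1 reproduces the observed 1.

n3 stuck-at-1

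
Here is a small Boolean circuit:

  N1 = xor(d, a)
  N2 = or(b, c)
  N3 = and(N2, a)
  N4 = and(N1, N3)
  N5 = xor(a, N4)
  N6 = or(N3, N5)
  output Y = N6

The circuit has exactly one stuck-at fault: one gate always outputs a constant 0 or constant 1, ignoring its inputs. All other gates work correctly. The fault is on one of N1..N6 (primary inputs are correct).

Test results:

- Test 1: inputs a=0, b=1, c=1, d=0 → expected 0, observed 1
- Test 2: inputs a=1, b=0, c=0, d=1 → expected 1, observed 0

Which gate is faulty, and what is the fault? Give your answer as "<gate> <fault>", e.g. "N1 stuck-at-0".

N4 stuck-at-1

Fault-free values for test 1 (a=0, b=1, c=1, d=0): N1=0, N2=1, N3=0, N4=0, N5=0, N6=0, giving Y=0. Observed 1.
Test 1: faults giving observed 1 are {N3 stuck-at-1, N4 stuck-at-1, N5 stuck-at-1, N6 stuck-at-1}.
Test 2 (a=1, b=0, c=0, d=1): fault-free N1=0, N2=0, N3=0, N4=0, N5=1, N6=1 → 1; observed 0. Eliminates N3 stuck-at-1, N5 stuck-at-1, N6 stuck-at-1.
Only N4 stuck-at-1 is consistent with every test.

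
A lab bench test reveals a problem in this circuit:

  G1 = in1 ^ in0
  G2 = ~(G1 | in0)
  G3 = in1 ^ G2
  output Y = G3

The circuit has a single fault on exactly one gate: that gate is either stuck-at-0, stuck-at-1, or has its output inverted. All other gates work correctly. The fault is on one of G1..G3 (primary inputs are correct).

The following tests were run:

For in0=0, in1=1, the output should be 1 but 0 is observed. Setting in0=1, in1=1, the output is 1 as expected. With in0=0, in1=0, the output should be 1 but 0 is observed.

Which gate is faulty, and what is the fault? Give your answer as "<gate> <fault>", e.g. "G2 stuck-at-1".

G1 inverted output

Fault-free values for test 1 (in0=0, in1=1): G1=1, G2=0, G3=1, giving Y=1. Observed 0.
Test 1: faults giving observed 0 are {G1 stuck-at-0, G1 inverted output, G2 stuck-at-1, G2 inverted output, G3 stuck-at-0, G3 inverted output}.
Test 2 (in0=1, in1=1): fault-free G1=0, G2=0, G3=1 → 1; observed 1. Eliminates G2 stuck-at-1, G2 inverted output, G3 stuck-at-0, G3 inverted output.
Test 3 (in0=0, in1=0): fault-free G1=0, G2=1, G3=1 → 1; observed 0. Eliminates G1 stuck-at-0.
Only G1 inverted output is consistent with every test.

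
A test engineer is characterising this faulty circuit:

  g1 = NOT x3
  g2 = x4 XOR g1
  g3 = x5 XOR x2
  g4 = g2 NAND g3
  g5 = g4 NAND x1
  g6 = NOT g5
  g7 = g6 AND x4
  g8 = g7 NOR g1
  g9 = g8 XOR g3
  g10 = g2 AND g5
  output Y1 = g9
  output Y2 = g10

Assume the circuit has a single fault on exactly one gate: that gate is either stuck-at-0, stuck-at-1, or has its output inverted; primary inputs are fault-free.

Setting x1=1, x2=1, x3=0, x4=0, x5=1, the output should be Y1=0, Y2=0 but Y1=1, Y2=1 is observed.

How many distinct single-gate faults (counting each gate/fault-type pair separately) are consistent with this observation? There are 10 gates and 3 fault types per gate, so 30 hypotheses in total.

Fault-free: g1=1, g2=1, g3=0, g4=1, g5=0, g6=1, g7=0, g8=0, g9=0, g10=0 → Y1=0, Y2=0. Observed Y1=1, Y2=1.
  g1: none of the 3 fault types match ✗
  g2: none of the 3 fault types match ✗
  g3: stuck-at-1, inverted output ✓; others ✗
  g4: none of the 3 fault types match ✗
  g5: none of the 3 fault types match ✗
  g6: none of the 3 fault types match ✗
  g7: none of the 3 fault types match ✗
  g8: none of the 3 fault types match ✗
  g9: none of the 3 fault types match ✗
  g10: none of the 3 fault types match ✗
Consistent faults: {g3 stuck-at-1, g3 inverted output} — 2 in all.

2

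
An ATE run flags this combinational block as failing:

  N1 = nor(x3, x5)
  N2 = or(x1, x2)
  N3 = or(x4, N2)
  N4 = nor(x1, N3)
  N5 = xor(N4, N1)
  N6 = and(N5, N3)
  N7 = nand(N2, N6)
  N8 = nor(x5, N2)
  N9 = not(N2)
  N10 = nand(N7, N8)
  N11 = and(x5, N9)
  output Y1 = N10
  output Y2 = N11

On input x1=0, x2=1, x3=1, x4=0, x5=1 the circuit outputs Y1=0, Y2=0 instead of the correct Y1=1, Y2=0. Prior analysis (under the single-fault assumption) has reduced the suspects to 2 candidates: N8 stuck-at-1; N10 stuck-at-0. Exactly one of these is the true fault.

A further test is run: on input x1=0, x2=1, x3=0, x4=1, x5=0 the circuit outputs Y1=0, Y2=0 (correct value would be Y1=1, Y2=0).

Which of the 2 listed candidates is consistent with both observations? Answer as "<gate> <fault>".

Evaluate each candidate on input x1=0, x2=1, x3=0, x4=1, x5=0:
  N8 stuck-at-1: N1=1, N2=1, N3=1, N4=0, N5=1, N6=1, N7=0, N8=1 [stuck-at-1], N9=0, N10=1, N11=0 → Y1=1, Y2=0 — eliminated
  N10 stuck-at-0: N1=1, N2=1, N3=1, N4=0, N5=1, N6=1, N7=0, N8=0, N9=0, N10=0 [stuck-at-0], N11=0 → Y1=0, Y2=0 — matches
Only N10 stuck-at-0 reproduces the observed Y1=0, Y2=0.

N10 stuck-at-0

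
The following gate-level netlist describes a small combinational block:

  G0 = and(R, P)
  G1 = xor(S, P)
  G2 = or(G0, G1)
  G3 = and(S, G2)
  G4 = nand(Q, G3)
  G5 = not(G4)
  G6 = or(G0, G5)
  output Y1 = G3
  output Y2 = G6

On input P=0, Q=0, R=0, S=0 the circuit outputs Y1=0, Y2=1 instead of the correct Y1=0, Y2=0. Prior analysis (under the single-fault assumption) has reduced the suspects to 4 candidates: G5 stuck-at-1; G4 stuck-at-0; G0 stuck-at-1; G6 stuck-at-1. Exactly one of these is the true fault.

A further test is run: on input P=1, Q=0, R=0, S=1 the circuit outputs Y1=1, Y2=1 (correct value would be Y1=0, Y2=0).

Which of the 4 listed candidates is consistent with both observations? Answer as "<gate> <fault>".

G0 stuck-at-1

Evaluate each candidate on input P=1, Q=0, R=0, S=1:
  G5 stuck-at-1: G0=0, G1=0, G2=0, G3=0, G4=1, G5=1 [stuck-at-1], G6=1 → Y1=0, Y2=1 — eliminated
  G4 stuck-at-0: G0=0, G1=0, G2=0, G3=0, G4=0 [stuck-at-0], G5=1, G6=1 → Y1=0, Y2=1 — eliminated
  G0 stuck-at-1: G0=1 [stuck-at-1], G1=0, G2=1, G3=1, G4=1, G5=0, G6=1 → Y1=1, Y2=1 — matches
  G6 stuck-at-1: G0=0, G1=0, G2=0, G3=0, G4=1, G5=0, G6=1 [stuck-at-1] → Y1=0, Y2=1 — eliminated
Only G0 stuck-at-1 reproduces the observed Y1=1, Y2=1.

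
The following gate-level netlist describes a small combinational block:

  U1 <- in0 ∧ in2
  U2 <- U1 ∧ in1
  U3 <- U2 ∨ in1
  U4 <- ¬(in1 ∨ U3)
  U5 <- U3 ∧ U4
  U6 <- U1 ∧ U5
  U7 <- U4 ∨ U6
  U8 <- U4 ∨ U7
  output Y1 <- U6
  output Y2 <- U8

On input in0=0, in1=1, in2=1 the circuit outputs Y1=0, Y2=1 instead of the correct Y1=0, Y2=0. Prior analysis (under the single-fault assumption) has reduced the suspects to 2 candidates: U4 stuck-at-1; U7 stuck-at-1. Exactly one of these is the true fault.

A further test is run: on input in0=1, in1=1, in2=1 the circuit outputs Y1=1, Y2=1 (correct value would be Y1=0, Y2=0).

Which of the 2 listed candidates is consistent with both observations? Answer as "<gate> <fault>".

Evaluate each candidate on input in0=1, in1=1, in2=1:
  U4 stuck-at-1: U1=1, U2=1, U3=1, U4=1 [stuck-at-1], U5=1, U6=1, U7=1, U8=1 → Y1=1, Y2=1 — matches
  U7 stuck-at-1: U1=1, U2=1, U3=1, U4=0, U5=0, U6=0, U7=1 [stuck-at-1], U8=1 → Y1=0, Y2=1 — eliminated
Only U4 stuck-at-1 reproduces the observed Y1=1, Y2=1.

U4 stuck-at-1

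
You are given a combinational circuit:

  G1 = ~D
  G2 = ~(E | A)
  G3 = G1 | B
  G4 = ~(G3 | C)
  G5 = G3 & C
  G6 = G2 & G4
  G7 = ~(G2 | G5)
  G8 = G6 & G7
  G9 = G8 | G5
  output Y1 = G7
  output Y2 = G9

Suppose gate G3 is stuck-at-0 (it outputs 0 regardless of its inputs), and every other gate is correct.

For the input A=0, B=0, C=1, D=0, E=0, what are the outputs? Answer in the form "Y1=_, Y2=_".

Propagate with G3 forced: G1=1, G2=1, G3=0 [stuck-at-0], G4=0, G5=0, G6=0, G7=0, G8=0, G9=0.
So the outputs are Y1=0, Y2=0. (Without the fault they would be Y1=0, Y2=1.)

Y1=0, Y2=0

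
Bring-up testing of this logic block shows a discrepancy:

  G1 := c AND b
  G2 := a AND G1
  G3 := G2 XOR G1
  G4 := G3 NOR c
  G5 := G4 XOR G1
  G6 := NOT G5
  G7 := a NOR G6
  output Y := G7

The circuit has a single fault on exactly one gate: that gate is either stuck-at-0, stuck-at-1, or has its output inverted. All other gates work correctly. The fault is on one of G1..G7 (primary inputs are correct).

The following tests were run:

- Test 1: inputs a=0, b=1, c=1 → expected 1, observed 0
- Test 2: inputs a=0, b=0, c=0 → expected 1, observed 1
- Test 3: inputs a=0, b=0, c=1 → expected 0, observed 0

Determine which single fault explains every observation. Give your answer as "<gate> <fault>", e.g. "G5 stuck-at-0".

Fault-free values for test 1 (a=0, b=1, c=1): G1=1, G2=0, G3=1, G4=0, G5=1, G6=0, G7=1, giving Y=1. Observed 0.
Test 1: faults giving observed 0 are {G1 stuck-at-0, G1 inverted output, G4 stuck-at-1, G4 inverted output, G5 stuck-at-0, G5 inverted output, G6 stuck-at-1, G6 inverted output, G7 stuck-at-0, G7 inverted output}.
Test 2 (a=0, b=0, c=0): fault-free G1=0, G2=0, G3=0, G4=1, G5=1, G6=0, G7=1 → 1; observed 1. Eliminates G4 inverted output, G5 stuck-at-0, G5 inverted output, G6 stuck-at-1, G6 inverted output, G7 stuck-at-0, G7 inverted output.
Test 3 (a=0, b=0, c=1): fault-free G1=0, G2=0, G3=0, G4=0, G5=0, G6=1, G7=0 → 0; observed 0. Eliminates G1 inverted output, G4 stuck-at-1.
Only G1 stuck-at-0 is consistent with every test.

G1 stuck-at-0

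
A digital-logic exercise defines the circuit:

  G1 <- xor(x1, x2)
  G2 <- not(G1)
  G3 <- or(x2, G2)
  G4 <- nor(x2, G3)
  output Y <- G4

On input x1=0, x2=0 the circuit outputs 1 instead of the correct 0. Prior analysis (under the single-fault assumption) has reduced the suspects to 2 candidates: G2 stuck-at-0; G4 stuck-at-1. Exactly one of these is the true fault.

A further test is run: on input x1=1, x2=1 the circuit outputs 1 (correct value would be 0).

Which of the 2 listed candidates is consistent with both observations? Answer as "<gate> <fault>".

Evaluate each candidate on input x1=1, x2=1:
  G2 stuck-at-0: G1=0, G2=0 [stuck-at-0], G3=1, G4=0 → 0 — eliminated
  G4 stuck-at-1: G1=0, G2=1, G3=1, G4=1 [stuck-at-1] → 1 — matches
Only G4 stuck-at-1 reproduces the observed 1.

G4 stuck-at-1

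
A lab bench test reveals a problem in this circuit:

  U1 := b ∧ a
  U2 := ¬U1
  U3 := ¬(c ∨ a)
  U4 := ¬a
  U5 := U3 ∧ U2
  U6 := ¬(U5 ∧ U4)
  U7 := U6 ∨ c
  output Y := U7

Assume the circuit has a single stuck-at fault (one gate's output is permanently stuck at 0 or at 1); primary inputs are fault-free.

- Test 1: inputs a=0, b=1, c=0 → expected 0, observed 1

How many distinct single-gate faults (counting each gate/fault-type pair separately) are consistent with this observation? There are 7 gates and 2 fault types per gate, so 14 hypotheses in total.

7

Fault-free: U1=0, U2=1, U3=1, U4=1, U5=1, U6=0, U7=0 → 0. Observed 1.
  U1 stuck-at-0: output 0 ✗
  U1 stuck-at-1: output 1 ✓
  U2 stuck-at-0: output 1 ✓
  U2 stuck-at-1: output 0 ✗
  U3 stuck-at-0: output 1 ✓
  U3 stuck-at-1: output 0 ✗
  U4 stuck-at-0: output 1 ✓
  U4 stuck-at-1: output 0 ✗
  U5 stuck-at-0: output 1 ✓
  U5 stuck-at-1: output 0 ✗
  U6 stuck-at-0: output 0 ✗
  U6 stuck-at-1: output 1 ✓
  U7 stuck-at-0: output 0 ✗
  U7 stuck-at-1: output 1 ✓
Consistent faults: {U1 stuck-at-1, U2 stuck-at-0, U3 stuck-at-0, U4 stuck-at-0, U5 stuck-at-0, U6 stuck-at-1, U7 stuck-at-1} — 7 in all.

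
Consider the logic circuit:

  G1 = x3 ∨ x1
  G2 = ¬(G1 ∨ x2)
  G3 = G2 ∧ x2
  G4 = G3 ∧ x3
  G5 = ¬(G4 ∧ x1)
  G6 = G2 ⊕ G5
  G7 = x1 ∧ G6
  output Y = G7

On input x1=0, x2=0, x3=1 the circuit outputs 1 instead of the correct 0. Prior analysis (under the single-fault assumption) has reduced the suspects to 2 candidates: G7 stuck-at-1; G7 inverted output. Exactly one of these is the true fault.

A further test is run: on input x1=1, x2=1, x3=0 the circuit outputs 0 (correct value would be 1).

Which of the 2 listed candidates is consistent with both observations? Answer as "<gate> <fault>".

Evaluate each candidate on input x1=1, x2=1, x3=0:
  G7 stuck-at-1: G1=1, G2=0, G3=0, G4=0, G5=1, G6=1, G7=1 [stuck-at-1] → 1 — eliminated
  G7 inverted output: G1=1, G2=0, G3=0, G4=0, G5=1, G6=1, G7=0 [inverted output] → 0 — matches
Only G7 inverted output reproduces the observed 0.

G7 inverted output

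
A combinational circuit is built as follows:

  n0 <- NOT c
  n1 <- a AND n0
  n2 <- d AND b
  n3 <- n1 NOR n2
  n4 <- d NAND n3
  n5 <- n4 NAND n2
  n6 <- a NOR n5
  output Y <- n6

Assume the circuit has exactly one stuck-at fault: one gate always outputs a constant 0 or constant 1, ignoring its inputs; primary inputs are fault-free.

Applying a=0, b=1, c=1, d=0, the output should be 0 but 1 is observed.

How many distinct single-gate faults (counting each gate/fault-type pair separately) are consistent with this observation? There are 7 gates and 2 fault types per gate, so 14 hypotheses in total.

Fault-free: n0=0, n1=0, n2=0, n3=1, n4=1, n5=1, n6=0 → 0. Observed 1.
  n0 stuck-at-0: output 0 ✗
  n0 stuck-at-1: output 0 ✗
  n1 stuck-at-0: output 0 ✗
  n1 stuck-at-1: output 0 ✗
  n2 stuck-at-0: output 0 ✗
  n2 stuck-at-1: output 1 ✓
  n3 stuck-at-0: output 0 ✗
  n3 stuck-at-1: output 0 ✗
  n4 stuck-at-0: output 0 ✗
  n4 stuck-at-1: output 0 ✗
  n5 stuck-at-0: output 1 ✓
  n5 stuck-at-1: output 0 ✗
  n6 stuck-at-0: output 0 ✗
  n6 stuck-at-1: output 1 ✓
Consistent faults: {n2 stuck-at-1, n5 stuck-at-0, n6 stuck-at-1} — 3 in all.

3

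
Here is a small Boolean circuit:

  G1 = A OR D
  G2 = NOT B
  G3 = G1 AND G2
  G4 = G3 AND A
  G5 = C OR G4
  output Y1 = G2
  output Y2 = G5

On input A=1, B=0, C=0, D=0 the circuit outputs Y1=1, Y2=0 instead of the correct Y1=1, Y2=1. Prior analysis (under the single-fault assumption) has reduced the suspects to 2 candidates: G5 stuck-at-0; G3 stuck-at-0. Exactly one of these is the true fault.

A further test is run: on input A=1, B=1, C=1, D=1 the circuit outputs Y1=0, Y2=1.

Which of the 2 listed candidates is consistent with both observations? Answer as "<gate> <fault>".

Evaluate each candidate on input A=1, B=1, C=1, D=1:
  G5 stuck-at-0: G1=1, G2=0, G3=0, G4=0, G5=0 [stuck-at-0] → Y1=0, Y2=0 — eliminated
  G3 stuck-at-0: G1=1, G2=0, G3=0 [stuck-at-0], G4=0, G5=1 → Y1=0, Y2=1 — matches
Only G3 stuck-at-0 reproduces the observed Y1=0, Y2=1.

G3 stuck-at-0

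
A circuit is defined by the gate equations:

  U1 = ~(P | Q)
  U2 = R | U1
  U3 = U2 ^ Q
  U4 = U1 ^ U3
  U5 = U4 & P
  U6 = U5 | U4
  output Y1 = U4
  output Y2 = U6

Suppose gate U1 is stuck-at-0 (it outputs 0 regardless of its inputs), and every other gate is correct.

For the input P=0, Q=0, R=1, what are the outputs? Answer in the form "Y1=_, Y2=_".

Propagate with U1 forced: U1=0 [stuck-at-0], U2=1, U3=1, U4=1, U5=0, U6=1.
So the outputs are Y1=1, Y2=1. (Without the fault they would be Y1=0, Y2=0.)

Y1=1, Y2=1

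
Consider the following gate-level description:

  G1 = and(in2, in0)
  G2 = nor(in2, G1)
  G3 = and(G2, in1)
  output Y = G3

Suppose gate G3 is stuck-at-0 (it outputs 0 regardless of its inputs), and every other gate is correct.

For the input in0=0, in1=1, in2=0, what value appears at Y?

0

Propagate with G3 forced: G1=0, G2=1, G3=0 [stuck-at-0].
So Y = 0. (Without the fault it would be 1.)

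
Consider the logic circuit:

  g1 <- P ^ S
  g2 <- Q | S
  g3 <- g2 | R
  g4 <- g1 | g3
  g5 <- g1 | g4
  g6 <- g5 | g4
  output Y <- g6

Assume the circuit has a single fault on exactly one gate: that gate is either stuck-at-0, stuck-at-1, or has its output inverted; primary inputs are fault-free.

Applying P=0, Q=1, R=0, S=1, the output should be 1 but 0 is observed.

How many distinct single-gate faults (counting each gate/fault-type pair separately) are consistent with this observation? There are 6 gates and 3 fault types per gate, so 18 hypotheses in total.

Fault-free: g1=1, g2=1, g3=1, g4=1, g5=1, g6=1 → 1. Observed 0.
  g1: none of the 3 fault types match ✗
  g2: none of the 3 fault types match ✗
  g3: none of the 3 fault types match ✗
  g4: none of the 3 fault types match ✗
  g5: none of the 3 fault types match ✗
  g6: stuck-at-0, inverted output ✓; others ✗
Consistent faults: {g6 stuck-at-0, g6 inverted output} — 2 in all.

2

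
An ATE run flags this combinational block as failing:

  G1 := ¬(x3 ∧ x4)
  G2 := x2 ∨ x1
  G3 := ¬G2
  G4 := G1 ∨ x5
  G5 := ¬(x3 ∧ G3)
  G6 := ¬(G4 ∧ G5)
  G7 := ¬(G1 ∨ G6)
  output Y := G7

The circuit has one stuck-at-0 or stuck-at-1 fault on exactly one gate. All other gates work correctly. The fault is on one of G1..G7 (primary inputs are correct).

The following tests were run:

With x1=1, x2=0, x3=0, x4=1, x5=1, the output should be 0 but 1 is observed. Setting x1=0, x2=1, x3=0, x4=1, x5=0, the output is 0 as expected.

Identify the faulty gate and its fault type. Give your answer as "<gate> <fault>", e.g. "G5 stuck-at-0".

G1 stuck-at-0

Fault-free values for test 1 (x1=1, x2=0, x3=0, x4=1, x5=1): G1=1, G2=1, G3=0, G4=1, G5=1, G6=0, G7=0, giving Y=0. Observed 1.
Test 1: faults giving observed 1 are {G1 stuck-at-0, G7 stuck-at-1}.
Test 2 (x1=0, x2=1, x3=0, x4=1, x5=0): fault-free G1=1, G2=1, G3=0, G4=1, G5=1, G6=0, G7=0 → 0; observed 0. Eliminates G7 stuck-at-1.
Only G1 stuck-at-0 is consistent with every test.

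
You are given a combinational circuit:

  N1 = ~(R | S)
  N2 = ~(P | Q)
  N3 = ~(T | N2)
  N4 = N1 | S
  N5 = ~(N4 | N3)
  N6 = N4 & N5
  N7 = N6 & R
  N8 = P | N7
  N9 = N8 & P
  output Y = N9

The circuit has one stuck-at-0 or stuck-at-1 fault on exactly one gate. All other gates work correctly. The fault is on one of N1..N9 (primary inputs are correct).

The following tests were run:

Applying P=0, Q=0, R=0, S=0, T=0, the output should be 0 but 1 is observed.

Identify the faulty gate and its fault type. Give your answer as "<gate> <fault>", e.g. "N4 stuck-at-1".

N9 stuck-at-1

Fault-free values for test 1 (P=0, Q=0, R=0, S=0, T=0): N1=1, N2=1, N3=0, N4=1, N5=0, N6=0, N7=0, N8=0, N9=0, giving Y=0. Observed 1.
Test 1: faults giving observed 1 are {N9 stuck-at-1}.
Only N9 stuck-at-1 is consistent with every test.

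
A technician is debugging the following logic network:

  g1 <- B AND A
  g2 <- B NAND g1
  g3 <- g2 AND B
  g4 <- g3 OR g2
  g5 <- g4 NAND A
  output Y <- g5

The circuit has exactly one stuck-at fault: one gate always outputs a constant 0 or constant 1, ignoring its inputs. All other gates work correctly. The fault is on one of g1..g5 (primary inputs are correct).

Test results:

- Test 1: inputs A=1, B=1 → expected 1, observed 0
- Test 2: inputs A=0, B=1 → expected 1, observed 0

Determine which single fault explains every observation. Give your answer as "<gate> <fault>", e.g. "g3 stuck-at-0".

Fault-free values for test 1 (A=1, B=1): g1=1, g2=0, g3=0, g4=0, g5=1, giving Y=1. Observed 0.
Test 1: faults giving observed 0 are {g1 stuck-at-0, g2 stuck-at-1, g3 stuck-at-1, g4 stuck-at-1, g5 stuck-at-0}.
Test 2 (A=0, B=1): fault-free g1=0, g2=1, g3=1, g4=1, g5=1 → 1; observed 0. Eliminates g1 stuck-at-0, g2 stuck-at-1, g3 stuck-at-1, g4 stuck-at-1.
Only g5 stuck-at-0 is consistent with every test.

g5 stuck-at-0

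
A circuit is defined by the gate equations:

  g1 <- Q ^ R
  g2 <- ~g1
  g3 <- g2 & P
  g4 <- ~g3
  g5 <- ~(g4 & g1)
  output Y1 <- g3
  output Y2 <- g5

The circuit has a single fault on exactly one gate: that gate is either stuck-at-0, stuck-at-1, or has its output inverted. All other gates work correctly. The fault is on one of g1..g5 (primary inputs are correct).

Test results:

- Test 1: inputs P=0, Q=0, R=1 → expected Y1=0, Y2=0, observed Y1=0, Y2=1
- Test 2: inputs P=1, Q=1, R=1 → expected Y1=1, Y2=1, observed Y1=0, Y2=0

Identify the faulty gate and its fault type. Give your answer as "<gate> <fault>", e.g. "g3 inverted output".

g1 inverted output

Fault-free values for test 1 (P=0, Q=0, R=1): g1=1, g2=0, g3=0, g4=1, g5=0, giving Y1=0, Y2=0. Observed Y1=0, Y2=1.
Test 1: faults giving observed Y1=0, Y2=1 are {g1 stuck-at-0, g1 inverted output, g4 stuck-at-0, g4 inverted output, g5 stuck-at-1, g5 inverted output}.
Test 2 (P=1, Q=1, R=1): fault-free g1=0, g2=1, g3=1, g4=0, g5=1 → Y1=1, Y2=1; observed Y1=0, Y2=0. Eliminates g1 stuck-at-0, g4 stuck-at-0, g4 inverted output, g5 stuck-at-1, g5 inverted output.
Only g1 inverted output is consistent with every test.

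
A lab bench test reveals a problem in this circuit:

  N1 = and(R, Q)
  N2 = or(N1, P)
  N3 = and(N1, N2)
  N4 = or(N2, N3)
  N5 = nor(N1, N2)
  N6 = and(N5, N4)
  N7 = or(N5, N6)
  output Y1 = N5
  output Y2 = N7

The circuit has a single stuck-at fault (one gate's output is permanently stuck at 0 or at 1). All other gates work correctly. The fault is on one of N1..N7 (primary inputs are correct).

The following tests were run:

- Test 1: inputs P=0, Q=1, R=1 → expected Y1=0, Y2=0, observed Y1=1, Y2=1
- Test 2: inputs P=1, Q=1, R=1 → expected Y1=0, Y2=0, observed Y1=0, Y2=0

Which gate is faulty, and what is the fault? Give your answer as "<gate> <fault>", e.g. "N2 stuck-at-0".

N1 stuck-at-0

Fault-free values for test 1 (P=0, Q=1, R=1): N1=1, N2=1, N3=1, N4=1, N5=0, N6=0, N7=0, giving Y1=0, Y2=0. Observed Y1=1, Y2=1.
Test 1: faults giving observed Y1=1, Y2=1 are {N1 stuck-at-0, N5 stuck-at-1}.
Test 2 (P=1, Q=1, R=1): fault-free N1=1, N2=1, N3=1, N4=1, N5=0, N6=0, N7=0 → Y1=0, Y2=0; observed Y1=0, Y2=0. Eliminates N5 stuck-at-1.
Only N1 stuck-at-0 is consistent with every test.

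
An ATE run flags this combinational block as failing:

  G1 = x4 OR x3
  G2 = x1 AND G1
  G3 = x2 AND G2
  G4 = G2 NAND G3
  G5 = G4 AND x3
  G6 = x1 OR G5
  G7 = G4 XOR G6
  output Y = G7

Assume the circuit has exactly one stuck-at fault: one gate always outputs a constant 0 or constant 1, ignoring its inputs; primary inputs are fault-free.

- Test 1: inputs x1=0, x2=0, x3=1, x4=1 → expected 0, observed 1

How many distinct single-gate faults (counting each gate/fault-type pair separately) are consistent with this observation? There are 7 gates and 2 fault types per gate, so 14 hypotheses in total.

Fault-free: G1=1, G2=0, G3=0, G4=1, G5=1, G6=1, G7=0 → 0. Observed 1.
  G1 stuck-at-0: output 0 ✗
  G1 stuck-at-1: output 0 ✗
  G2 stuck-at-0: output 0 ✗
  G2 stuck-at-1: output 0 ✗
  G3 stuck-at-0: output 0 ✗
  G3 stuck-at-1: output 0 ✗
  G4 stuck-at-0: output 0 ✗
  G4 stuck-at-1: output 0 ✗
  G5 stuck-at-0: output 1 ✓
  G5 stuck-at-1: output 0 ✗
  G6 stuck-at-0: output 1 ✓
  G6 stuck-at-1: output 0 ✗
  G7 stuck-at-0: output 0 ✗
  G7 stuck-at-1: output 1 ✓
Consistent faults: {G5 stuck-at-0, G6 stuck-at-0, G7 stuck-at-1} — 3 in all.

3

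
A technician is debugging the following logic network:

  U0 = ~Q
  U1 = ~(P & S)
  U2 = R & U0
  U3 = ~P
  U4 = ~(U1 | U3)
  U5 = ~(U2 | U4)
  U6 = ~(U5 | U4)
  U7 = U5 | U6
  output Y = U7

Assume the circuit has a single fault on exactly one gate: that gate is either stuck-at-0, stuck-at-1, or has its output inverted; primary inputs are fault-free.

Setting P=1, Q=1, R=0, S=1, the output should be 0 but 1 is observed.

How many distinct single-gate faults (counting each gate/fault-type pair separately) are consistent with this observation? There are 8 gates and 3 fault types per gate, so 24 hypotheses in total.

12

Fault-free: U0=0, U1=0, U2=0, U3=0, U4=1, U5=0, U6=0, U7=0 → 0. Observed 1.
  U0: none of the 3 fault types match ✗
  U1: stuck-at-1, inverted output ✓; others ✗
  U2: none of the 3 fault types match ✗
  U3: stuck-at-1, inverted output ✓; others ✗
  U4: stuck-at-0, inverted output ✓; others ✗
  U5: stuck-at-1, inverted output ✓; others ✗
  U6: stuck-at-1, inverted output ✓; others ✗
  U7: stuck-at-1, inverted output ✓; others ✗
Consistent faults: {U1 stuck-at-1, U1 inverted output, U3 stuck-at-1, U3 inverted output, U4 stuck-at-0, U4 inverted output, U5 stuck-at-1, U5 inverted output, U6 stuck-at-1, U6 inverted output, U7 stuck-at-1, U7 inverted output} — 12 in all.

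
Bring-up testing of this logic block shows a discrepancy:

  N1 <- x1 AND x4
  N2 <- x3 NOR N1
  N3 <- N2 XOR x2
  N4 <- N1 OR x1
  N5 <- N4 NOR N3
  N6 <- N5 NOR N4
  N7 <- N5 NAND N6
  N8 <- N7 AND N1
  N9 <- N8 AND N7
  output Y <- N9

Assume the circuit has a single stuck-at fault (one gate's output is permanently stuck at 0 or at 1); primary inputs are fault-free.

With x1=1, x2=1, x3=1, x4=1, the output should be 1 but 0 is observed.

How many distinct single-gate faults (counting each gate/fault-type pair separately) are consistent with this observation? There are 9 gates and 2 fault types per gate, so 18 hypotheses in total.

Fault-free: N1=1, N2=0, N3=1, N4=1, N5=0, N6=0, N7=1, N8=1, N9=1 → 1. Observed 0.
  N1: stuck-at-0 ✓; others ✗
  N2: none of the 2 fault types match ✗
  N3: none of the 2 fault types match ✗
  N4: none of the 2 fault types match ✗
  N5: none of the 2 fault types match ✗
  N6: none of the 2 fault types match ✗
  N7: stuck-at-0 ✓; others ✗
  N8: stuck-at-0 ✓; others ✗
  N9: stuck-at-0 ✓; others ✗
Consistent faults: {N1 stuck-at-0, N7 stuck-at-0, N8 stuck-at-0, N9 stuck-at-0} — 4 in all.

4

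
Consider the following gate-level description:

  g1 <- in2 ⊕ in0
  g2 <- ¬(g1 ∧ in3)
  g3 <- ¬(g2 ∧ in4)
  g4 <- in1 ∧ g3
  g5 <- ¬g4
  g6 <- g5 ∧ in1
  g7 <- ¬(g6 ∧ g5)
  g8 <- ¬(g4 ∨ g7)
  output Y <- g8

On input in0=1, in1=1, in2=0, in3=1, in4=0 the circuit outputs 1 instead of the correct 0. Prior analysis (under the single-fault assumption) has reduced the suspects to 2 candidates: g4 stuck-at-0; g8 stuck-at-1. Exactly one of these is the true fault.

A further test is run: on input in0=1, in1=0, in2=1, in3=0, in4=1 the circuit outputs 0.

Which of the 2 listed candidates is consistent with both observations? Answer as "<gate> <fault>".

g4 stuck-at-0

Evaluate each candidate on input in0=1, in1=0, in2=1, in3=0, in4=1:
  g4 stuck-at-0: g1=0, g2=1, g3=0, g4=0 [stuck-at-0], g5=1, g6=0, g7=1, g8=0 → 0 — matches
  g8 stuck-at-1: g1=0, g2=1, g3=0, g4=0, g5=1, g6=0, g7=1, g8=1 [stuck-at-1] → 1 — eliminated
Only g4 stuck-at-0 reproduces the observed 0.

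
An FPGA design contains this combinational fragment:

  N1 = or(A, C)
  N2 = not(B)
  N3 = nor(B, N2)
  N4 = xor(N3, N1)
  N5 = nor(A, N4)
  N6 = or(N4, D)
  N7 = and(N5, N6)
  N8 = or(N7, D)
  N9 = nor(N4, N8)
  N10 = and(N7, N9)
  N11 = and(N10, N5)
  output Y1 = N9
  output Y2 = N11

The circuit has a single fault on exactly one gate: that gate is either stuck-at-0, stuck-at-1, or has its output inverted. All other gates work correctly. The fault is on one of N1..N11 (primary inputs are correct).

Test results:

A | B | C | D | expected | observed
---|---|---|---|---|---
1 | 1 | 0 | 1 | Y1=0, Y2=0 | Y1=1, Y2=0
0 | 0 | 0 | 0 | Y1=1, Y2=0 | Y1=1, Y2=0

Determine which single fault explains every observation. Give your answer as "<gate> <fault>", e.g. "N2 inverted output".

N9 stuck-at-1

Fault-free values for test 1 (A=1, B=1, C=0, D=1): N1=1, N2=0, N3=0, N4=1, N5=0, N6=1, N7=0, N8=1, N9=0, N10=0, N11=0, giving Y1=0, Y2=0. Observed Y1=1, Y2=0.
Test 1: faults giving observed Y1=1, Y2=0 are {N9 stuck-at-1, N9 inverted output}.
Test 2 (A=0, B=0, C=0, D=0): fault-free N1=0, N2=1, N3=0, N4=0, N5=1, N6=0, N7=0, N8=0, N9=1, N10=0, N11=0 → Y1=1, Y2=0; observed Y1=1, Y2=0. Eliminates N9 inverted output.
Only N9 stuck-at-1 is consistent with every test.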